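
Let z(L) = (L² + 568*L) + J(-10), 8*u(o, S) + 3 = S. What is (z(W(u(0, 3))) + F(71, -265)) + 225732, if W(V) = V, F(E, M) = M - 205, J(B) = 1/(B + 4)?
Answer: 1351571/6 ≈ 2.2526e+5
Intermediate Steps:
u(o, S) = -3/8 + S/8
J(B) = 1/(4 + B)
F(E, M) = -205 + M
z(L) = -⅙ + L² + 568*L (z(L) = (L² + 568*L) + 1/(4 - 10) = (L² + 568*L) + 1/(-6) = (L² + 568*L) - ⅙ = -⅙ + L² + 568*L)
(z(W(u(0, 3))) + F(71, -265)) + 225732 = ((-⅙ + (-3/8 + (⅛)*3)² + 568*(-3/8 + (⅛)*3)) + (-205 - 265)) + 225732 = ((-⅙ + (-3/8 + 3/8)² + 568*(-3/8 + 3/8)) - 470) + 225732 = ((-⅙ + 0² + 568*0) - 470) + 225732 = ((-⅙ + 0 + 0) - 470) + 225732 = (-⅙ - 470) + 225732 = -2821/6 + 225732 = 1351571/6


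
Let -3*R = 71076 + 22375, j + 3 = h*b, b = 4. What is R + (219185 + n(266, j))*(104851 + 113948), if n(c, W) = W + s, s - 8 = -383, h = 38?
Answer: 143723937272/3 ≈ 4.7908e+10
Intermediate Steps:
s = -375 (s = 8 - 383 = -375)
j = 149 (j = -3 + 38*4 = -3 + 152 = 149)
n(c, W) = -375 + W (n(c, W) = W - 375 = -375 + W)
R = -93451/3 (R = -(71076 + 22375)/3 = -1/3*93451 = -93451/3 ≈ -31150.)
R + (219185 + n(266, j))*(104851 + 113948) = -93451/3 + (219185 + (-375 + 149))*(104851 + 113948) = -93451/3 + (219185 - 226)*218799 = -93451/3 + 218959*218799 = -93451/3 + 47908010241 = 143723937272/3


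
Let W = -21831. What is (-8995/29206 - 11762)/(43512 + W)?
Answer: -10409999/19188342 ≈ -0.54252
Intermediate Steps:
(-8995/29206 - 11762)/(43512 + W) = (-8995/29206 - 11762)/(43512 - 21831) = (-8995*1/29206 - 11762)/21681 = (-8995/29206 - 11762)*(1/21681) = -343529967/29206*1/21681 = -10409999/19188342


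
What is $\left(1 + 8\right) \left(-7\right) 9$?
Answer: $-567$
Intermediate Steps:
$\left(1 + 8\right) \left(-7\right) 9 = 9 \left(-7\right) 9 = \left(-63\right) 9 = -567$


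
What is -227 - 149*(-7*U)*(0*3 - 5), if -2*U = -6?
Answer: -15872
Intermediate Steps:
U = 3 (U = -½*(-6) = 3)
-227 - 149*(-7*U)*(0*3 - 5) = -227 - 149*(-7*3)*(0*3 - 5) = -227 - (-3129)*(0 - 5) = -227 - (-3129)*(-5) = -227 - 149*105 = -227 - 15645 = -15872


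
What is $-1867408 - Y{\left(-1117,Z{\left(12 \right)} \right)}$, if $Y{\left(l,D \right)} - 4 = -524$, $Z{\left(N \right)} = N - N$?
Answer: $-1866888$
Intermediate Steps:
$Z{\left(N \right)} = 0$
$Y{\left(l,D \right)} = -520$ ($Y{\left(l,D \right)} = 4 - 524 = -520$)
$-1867408 - Y{\left(-1117,Z{\left(12 \right)} \right)} = -1867408 - -520 = -1867408 + 520 = -1866888$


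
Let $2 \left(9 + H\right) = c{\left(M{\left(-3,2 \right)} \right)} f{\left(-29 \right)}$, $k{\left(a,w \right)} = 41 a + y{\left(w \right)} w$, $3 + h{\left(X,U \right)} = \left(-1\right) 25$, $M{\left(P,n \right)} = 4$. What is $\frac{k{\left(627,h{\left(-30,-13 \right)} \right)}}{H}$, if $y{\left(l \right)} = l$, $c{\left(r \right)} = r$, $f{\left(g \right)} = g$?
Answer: $- \frac{26491}{67} \approx -395.39$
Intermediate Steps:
$h{\left(X,U \right)} = -28$ ($h{\left(X,U \right)} = -3 - 25 = -28$)
$k{\left(a,w \right)} = w^{2} + 41 a$ ($k{\left(a,w \right)} = 41 a + w w = 41 a + w^{2} = w^{2} + 41 a$)
$H = -67$ ($H = -9 + \frac{4 \left(-29\right)}{2} = -9 + \frac{1}{2} \left(-116\right) = -9 - 58 = -67$)
$\frac{k{\left(627,h{\left(-30,-13 \right)} \right)}}{H} = \frac{\left(-28\right)^{2} + 41 \cdot 627}{-67} = \left(784 + 25707\right) \left(- \frac{1}{67}\right) = 26491 \left(- \frac{1}{67}\right) = - \frac{26491}{67}$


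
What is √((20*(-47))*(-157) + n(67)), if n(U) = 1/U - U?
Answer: 2*√165546481/67 ≈ 384.07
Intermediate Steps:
√((20*(-47))*(-157) + n(67)) = √((20*(-47))*(-157) + (1/67 - 1*67)) = √(-940*(-157) + (1/67 - 67)) = √(147580 - 4488/67) = √(9883372/67) = 2*√165546481/67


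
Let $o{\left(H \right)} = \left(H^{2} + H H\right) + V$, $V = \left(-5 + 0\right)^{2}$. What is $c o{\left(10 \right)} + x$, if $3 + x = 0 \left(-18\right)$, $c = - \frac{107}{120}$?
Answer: $- \frac{1629}{8} \approx -203.63$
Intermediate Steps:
$c = - \frac{107}{120}$ ($c = \left(-107\right) \frac{1}{120} = - \frac{107}{120} \approx -0.89167$)
$V = 25$ ($V = \left(-5\right)^{2} = 25$)
$o{\left(H \right)} = 25 + 2 H^{2}$ ($o{\left(H \right)} = \left(H^{2} + H H\right) + 25 = \left(H^{2} + H^{2}\right) + 25 = 2 H^{2} + 25 = 25 + 2 H^{2}$)
$x = -3$ ($x = -3 + 0 \left(-18\right) = -3 + 0 = -3$)
$c o{\left(10 \right)} + x = - \frac{107 \left(25 + 2 \cdot 10^{2}\right)}{120} - 3 = - \frac{107 \left(25 + 2 \cdot 100\right)}{120} - 3 = - \frac{107 \left(25 + 200\right)}{120} - 3 = \left(- \frac{107}{120}\right) 225 - 3 = - \frac{1605}{8} - 3 = - \frac{1629}{8}$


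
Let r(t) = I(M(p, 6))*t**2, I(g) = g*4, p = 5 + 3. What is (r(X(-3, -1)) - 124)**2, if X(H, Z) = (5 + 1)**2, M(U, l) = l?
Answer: 959760400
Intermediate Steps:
p = 8
X(H, Z) = 36 (X(H, Z) = 6**2 = 36)
I(g) = 4*g
r(t) = 24*t**2 (r(t) = (4*6)*t**2 = 24*t**2)
(r(X(-3, -1)) - 124)**2 = (24*36**2 - 124)**2 = (24*1296 - 124)**2 = (31104 - 124)**2 = 30980**2 = 959760400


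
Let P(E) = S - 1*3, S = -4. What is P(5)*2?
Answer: -14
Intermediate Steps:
P(E) = -7 (P(E) = -4 - 1*3 = -4 - 3 = -7)
P(5)*2 = -7*2 = -14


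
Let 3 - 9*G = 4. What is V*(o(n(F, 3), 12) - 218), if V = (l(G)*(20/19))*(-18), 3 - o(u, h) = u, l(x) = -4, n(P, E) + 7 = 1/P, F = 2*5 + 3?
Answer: -3895200/247 ≈ -15770.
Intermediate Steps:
F = 13 (F = 10 + 3 = 13)
G = -⅑ (G = ⅓ - ⅑*4 = ⅓ - 4/9 = -⅑ ≈ -0.11111)
n(P, E) = -7 + 1/P
o(u, h) = 3 - u
V = 1440/19 (V = -80/19*(-18) = 1440/19 ≈ 75.789)
V*(o(n(F, 3), 12) - 218) = 1440*((3 - (-7 + 1/13)) - 218)/19 = 1440*((3 - 1*(-90/13)) - 218)/19 = 1440*((3 + 90/13) - 218)/19 = 1440*(129/13 - 218)/19 = (1440/19)*(-2705/13) = -3895200/247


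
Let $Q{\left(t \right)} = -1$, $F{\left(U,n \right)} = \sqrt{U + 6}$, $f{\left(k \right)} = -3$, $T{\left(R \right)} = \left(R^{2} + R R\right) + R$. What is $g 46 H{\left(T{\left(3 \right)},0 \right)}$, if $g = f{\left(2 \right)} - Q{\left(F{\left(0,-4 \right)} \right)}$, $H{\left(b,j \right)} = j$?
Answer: $0$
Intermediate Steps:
$T{\left(R \right)} = R + 2 R^{2}$ ($T{\left(R \right)} = \left(R^{2} + R^{2}\right) + R = 2 R^{2} + R = R + 2 R^{2}$)
$F{\left(U,n \right)} = \sqrt{6 + U}$
$g = -2$ ($g = -3 - -1 = -3 + 1 = -2$)
$g 46 H{\left(T{\left(3 \right)},0 \right)} = \left(-2\right) 46 \cdot 0 = \left(-92\right) 0 = 0$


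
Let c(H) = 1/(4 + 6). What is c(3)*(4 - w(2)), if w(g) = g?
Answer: 1/5 ≈ 0.20000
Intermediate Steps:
c(H) = 1/10
c(3)*(4 - w(2)) = (4 - 1*2)/10 = (4 - 2)/10 = (1/10)*2 = 1/5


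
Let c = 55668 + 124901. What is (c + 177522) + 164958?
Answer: 523049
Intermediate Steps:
c = 180569
(c + 177522) + 164958 = (180569 + 177522) + 164958 = 358091 + 164958 = 523049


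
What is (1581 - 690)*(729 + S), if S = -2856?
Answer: -1895157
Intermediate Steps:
(1581 - 690)*(729 + S) = (1581 - 690)*(729 - 2856) = 891*(-2127) = -1895157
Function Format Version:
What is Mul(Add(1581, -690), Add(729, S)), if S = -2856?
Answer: -1895157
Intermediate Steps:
Mul(Add(1581, -690), Add(729, S)) = Mul(Add(1581, -690), Add(729, -2856)) = Mul(891, -2127) = -1895157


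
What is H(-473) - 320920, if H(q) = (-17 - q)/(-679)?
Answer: -217905136/679 ≈ -3.2092e+5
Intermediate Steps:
H(q) = 17/679 + q/679 (H(q) = (-17 - q)*(-1/679) = 17/679 + q/679)
H(-473) - 320920 = (17/679 + (1/679)*(-473)) - 320920 = (17/679 - 473/679) - 320920 = -456/679 - 320920 = -217905136/679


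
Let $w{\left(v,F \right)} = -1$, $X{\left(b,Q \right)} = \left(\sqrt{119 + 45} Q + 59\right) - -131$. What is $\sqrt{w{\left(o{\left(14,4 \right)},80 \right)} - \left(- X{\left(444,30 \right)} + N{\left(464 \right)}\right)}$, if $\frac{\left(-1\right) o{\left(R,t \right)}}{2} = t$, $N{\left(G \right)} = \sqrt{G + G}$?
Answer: $\sqrt{189 - 4 \sqrt{58} + 60 \sqrt{41}} \approx 23.296$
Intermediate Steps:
$N{\left(G \right)} = \sqrt{2} \sqrt{G}$ ($N{\left(G \right)} = \sqrt{2 G} = \sqrt{2} \sqrt{G}$)
$o{\left(R,t \right)} = - 2 t$
$X{\left(b,Q \right)} = 190 + 2 Q \sqrt{41}$ ($X{\left(b,Q \right)} = \left(\sqrt{164} Q + 59\right) + 131 = \left(2 \sqrt{41} Q + 59\right) + 131 = \left(2 Q \sqrt{41} + 59\right) + 131 = \left(59 + 2 Q \sqrt{41}\right) + 131 = 190 + 2 Q \sqrt{41}$)
$\sqrt{w{\left(o{\left(14,4 \right)},80 \right)} - \left(- X{\left(444,30 \right)} + N{\left(464 \right)}\right)} = \sqrt{-1 - \left(-190 - 60 \sqrt{41} + \sqrt{2} \sqrt{464}\right)} = \sqrt{-1 - \left(-190 - 60 \sqrt{41} + \sqrt{2} \cdot 4 \sqrt{29}\right)} = \sqrt{-1 - \left(-190 - 60 \sqrt{41} + 4 \sqrt{58}\right)} = \sqrt{-1 + \left(190 - 4 \sqrt{58} + 60 \sqrt{41}\right)} = \sqrt{189 - 4 \sqrt{58} + 60 \sqrt{41}}$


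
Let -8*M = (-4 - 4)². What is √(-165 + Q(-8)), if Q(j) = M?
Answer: I*√173 ≈ 13.153*I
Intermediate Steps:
M = -8 (M = -(-4 - 4)²/8 = -⅛*(-8)² = -⅛*64 = -8)
Q(j) = -8
√(-165 + Q(-8)) = √(-165 - 8) = √(-173) = I*√173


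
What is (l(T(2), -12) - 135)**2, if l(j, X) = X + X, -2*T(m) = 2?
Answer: 25281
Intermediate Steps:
T(m) = -1 (T(m) = -1/2*2 = -1)
l(j, X) = 2*X
(l(T(2), -12) - 135)**2 = (2*(-12) - 135)**2 = (-24 - 135)**2 = (-159)**2 = 25281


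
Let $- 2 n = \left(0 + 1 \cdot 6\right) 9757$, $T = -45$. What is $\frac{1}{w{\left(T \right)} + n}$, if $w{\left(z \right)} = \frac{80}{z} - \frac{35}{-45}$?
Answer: $- \frac{1}{29272} \approx -3.4162 \cdot 10^{-5}$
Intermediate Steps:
$w{\left(z \right)} = \frac{7}{9} + \frac{80}{z}$ ($w{\left(z \right)} = \frac{80}{z} - - \frac{7}{9} = \frac{80}{z} + \frac{7}{9} = \frac{7}{9} + \frac{80}{z}$)
$n = -29271$ ($n = - \frac{\left(0 + 1 \cdot 6\right) 9757}{2} = - \frac{\left(0 + 6\right) 9757}{2} = - \frac{6 \cdot 9757}{2} = \left(- \frac{1}{2}\right) 58542 = -29271$)
$\frac{1}{w{\left(T \right)} + n} = \frac{1}{\left(\frac{7}{9} + \frac{80}{-45}\right) - 29271} = \frac{1}{\left(\frac{7}{9} + 80 \left(- \frac{1}{45}\right)\right) - 29271} = \frac{1}{\left(\frac{7}{9} - \frac{16}{9}\right) - 29271} = \frac{1}{-1 - 29271} = \frac{1}{-29272} = - \frac{1}{29272}$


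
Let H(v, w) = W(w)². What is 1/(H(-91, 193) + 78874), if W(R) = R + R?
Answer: 1/227870 ≈ 4.3885e-6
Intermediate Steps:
W(R) = 2*R
H(v, w) = 4*w² (H(v, w) = (2*w)² = 4*w²)
1/(H(-91, 193) + 78874) = 1/(4*193² + 78874) = 1/(4*37249 + 78874) = 1/(148996 + 78874) = 1/227870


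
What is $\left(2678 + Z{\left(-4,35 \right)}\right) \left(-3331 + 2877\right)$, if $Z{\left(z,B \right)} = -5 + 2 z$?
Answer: $-1209910$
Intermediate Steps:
$\left(2678 + Z{\left(-4,35 \right)}\right) \left(-3331 + 2877\right) = \left(2678 + \left(-5 + 2 \left(-4\right)\right)\right) \left(-3331 + 2877\right) = \left(2678 - 13\right) \left(-454\right) = 2665 \left(-454\right) = -1209910$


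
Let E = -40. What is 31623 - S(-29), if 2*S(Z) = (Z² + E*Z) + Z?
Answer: 30637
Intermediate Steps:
S(Z) = Z²/2 - 39*Z/2 (S(Z) = ((Z² - 40*Z) + Z)/2 = (Z² - 39*Z)/2 = Z²/2 - 39*Z/2)
31623 - S(-29) = 31623 - (-29)*(-39 - 29)/2 = 31623 - (-29)*(-68)/2 = 31623 - 1*986 = 31623 - 986 = 30637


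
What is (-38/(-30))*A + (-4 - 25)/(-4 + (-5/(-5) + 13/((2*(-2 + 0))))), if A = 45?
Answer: 1541/25 ≈ 61.640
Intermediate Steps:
(-38/(-30))*A + (-4 - 25)/(-4 + (-5/(-5) + 13/((2*(-2 + 0))))) = -38/(-30)*45 + (-4 - 25)/(-4 + (-5/(-5) + 13/((2*(-2 + 0))))) = -38*(-1/30)*45 - 29/(-4 + (-5*(-1/5) + 13/((2*(-2))))) = (19/15)*45 - 29/(-4 + (1 + 13/(-4))) = 57 - 29/(-4 + (1 + 13*(-1/4))) = 57 - 29/(-4 + (1 - 13/4)) = 57 - 29/(-4 - 9/4) = 57 - 29/(-25/4) = 57 - 29*(-4/25) = 57 + 116/25 = 1541/25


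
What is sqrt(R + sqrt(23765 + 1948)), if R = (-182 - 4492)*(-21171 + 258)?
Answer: sqrt(97747362 + 3*sqrt(2857)) ≈ 9886.7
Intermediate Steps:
R = 97747362 (R = -4674*(-20913) = 97747362)
sqrt(R + sqrt(23765 + 1948)) = sqrt(97747362 + sqrt(23765 + 1948)) = sqrt(97747362 + sqrt(25713)) = sqrt(97747362 + 3*sqrt(2857))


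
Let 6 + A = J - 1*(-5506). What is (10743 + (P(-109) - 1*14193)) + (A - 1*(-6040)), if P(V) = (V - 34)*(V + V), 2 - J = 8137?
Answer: 31129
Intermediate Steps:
J = -8135 (J = 2 - 1*8137 = 2 - 8137 = -8135)
A = -2635 (A = -6 + (-8135 - 1*(-5506)) = -6 + (-8135 + 5506) = -6 - 2629 = -2635)
P(V) = 2*V*(-34 + V) (P(V) = (-34 + V)*(2*V) = 2*V*(-34 + V))
(10743 + (P(-109) - 1*14193)) + (A - 1*(-6040)) = (10743 + (2*(-109)*(-34 - 109) - 1*14193)) + (-2635 - 1*(-6040)) = (10743 + (2*(-109)*(-143) - 14193)) + (-2635 + 6040) = (10743 + (31174 - 14193)) + 3405 = (10743 + 16981) + 3405 = 27724 + 3405 = 31129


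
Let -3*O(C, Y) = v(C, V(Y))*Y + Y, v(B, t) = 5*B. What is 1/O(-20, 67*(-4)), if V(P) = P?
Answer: -1/8844 ≈ -0.00011307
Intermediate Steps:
O(C, Y) = -Y/3 - 5*C*Y/3 (O(C, Y) = -((5*C)*Y + Y)/3 = -(5*C*Y + Y)/3 = -(Y + 5*C*Y)/3 = -Y/3 - 5*C*Y/3)
1/O(-20, 67*(-4)) = 1/(-67*(-4)*(1 + 5*(-20))/3) = 1/(-⅓*(-268)*(1 - 100)) = 1/(-⅓*(-268)*(-99)) = 1/(-8844) = -1/8844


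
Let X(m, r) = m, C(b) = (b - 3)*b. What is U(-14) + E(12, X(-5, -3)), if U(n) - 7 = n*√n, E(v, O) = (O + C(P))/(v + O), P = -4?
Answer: 72/7 - 14*I*√14 ≈ 10.286 - 52.383*I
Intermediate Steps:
C(b) = b*(-3 + b) (C(b) = (-3 + b)*b = b*(-3 + b))
E(v, O) = (28 + O)/(O + v) (E(v, O) = (O - 4*(-3 - 4))/(v + O) = (O - 4*(-7))/(O + v) = (O + 28)/(O + v) = (28 + O)/(O + v))
U(n) = 7 + n^(3/2) (U(n) = 7 + n*√n = 7 + n^(3/2))
U(-14) + E(12, X(-5, -3)) = (7 + (-14)^(3/2)) + (28 - 5)/(-5 + 12) = (7 - 14*I*√14) + 23/7 = 72/7 - 14*I*√14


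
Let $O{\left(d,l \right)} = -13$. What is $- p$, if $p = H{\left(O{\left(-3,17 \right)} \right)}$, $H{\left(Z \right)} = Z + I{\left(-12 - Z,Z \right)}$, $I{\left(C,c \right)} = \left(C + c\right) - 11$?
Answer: $36$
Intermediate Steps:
$I{\left(C,c \right)} = -11 + C + c$
$H{\left(Z \right)} = -23 + Z$ ($H{\left(Z \right)} = Z - 23 = -23 + Z$)
$p = -36$ ($p = -23 - 13 = -36$)
$- p = \left(-1\right) \left(-36\right) = 36$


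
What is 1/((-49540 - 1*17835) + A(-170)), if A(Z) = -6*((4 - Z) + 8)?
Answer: -1/68467 ≈ -1.4606e-5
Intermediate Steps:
A(Z) = -72 + 6*Z (A(Z) = -6*(12 - Z) = -72 + 6*Z)
1/((-49540 - 1*17835) + A(-170)) = 1/((-49540 - 1*17835) + (-72 + 6*(-170))) = 1/((-49540 - 17835) + (-72 - 1020)) = 1/(-67375 - 1092) = 1/(-68467) = -1/68467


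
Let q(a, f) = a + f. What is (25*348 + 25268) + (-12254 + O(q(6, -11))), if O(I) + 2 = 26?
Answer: 21738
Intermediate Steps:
O(I) = 24 (O(I) = -2 + 26 = 24)
(25*348 + 25268) + (-12254 + O(q(6, -11))) = (25*348 + 25268) + (-12254 + 24) = (8700 + 25268) - 12230 = 33968 - 12230 = 21738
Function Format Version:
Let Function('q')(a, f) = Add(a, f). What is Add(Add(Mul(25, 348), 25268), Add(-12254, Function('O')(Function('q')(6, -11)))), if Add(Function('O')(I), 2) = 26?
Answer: 21738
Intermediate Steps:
Function('O')(I) = 24 (Function('O')(I) = Add(-2, 26) = 24)
Add(Add(Mul(25, 348), 25268), Add(-12254, Function('O')(Function('q')(6, -11)))) = Add(Add(Mul(25, 348), 25268), Add(-12254, 24)) = Add(Add(8700, 25268), -12230) = Add(33968, -12230) = 21738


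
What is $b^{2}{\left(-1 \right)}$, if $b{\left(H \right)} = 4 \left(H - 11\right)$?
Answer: $2304$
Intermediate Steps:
$b{\left(H \right)} = -44 + 4 H$ ($b{\left(H \right)} = 4 \left(-11 + H\right) = -44 + 4 H$)
$b^{2}{\left(-1 \right)} = \left(-44 + 4 \left(-1\right)\right)^{2} = \left(-44 - 4\right)^{2} = \left(-48\right)^{2} = 2304$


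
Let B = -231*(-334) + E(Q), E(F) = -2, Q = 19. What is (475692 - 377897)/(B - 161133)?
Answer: -97795/83981 ≈ -1.1645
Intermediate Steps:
B = 77152 (B = -231*(-334) - 2 = 77154 - 2 = 77152)
(475692 - 377897)/(B - 161133) = (475692 - 377897)/(77152 - 161133) = 97795/(-83981) = 97795*(-1/83981) = -97795/83981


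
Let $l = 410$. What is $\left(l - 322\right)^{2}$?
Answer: $7744$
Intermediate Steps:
$\left(l - 322\right)^{2} = \left(410 - 322\right)^{2} = 88^{2} = 7744$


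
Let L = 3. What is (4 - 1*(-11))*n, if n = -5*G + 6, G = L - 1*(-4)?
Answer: -435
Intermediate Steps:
G = 7 (G = 3 - 1*(-4) = 3 + 4 = 7)
n = -29 (n = -5*7 + 6 = -35 + 6 = -29)
(4 - 1*(-11))*n = (4 - 1*(-11))*(-29) = (4 + 11)*(-29) = 15*(-29) = -435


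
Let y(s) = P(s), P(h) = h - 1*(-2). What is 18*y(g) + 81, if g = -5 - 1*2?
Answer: -9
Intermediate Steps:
P(h) = 2 + h (P(h) = h + 2 = 2 + h)
g = -7 (g = -5 - 2 = -7)
y(s) = 2 + s
18*y(g) + 81 = 18*(2 - 7) + 81 = 18*(-5) + 81 = -90 + 81 = -9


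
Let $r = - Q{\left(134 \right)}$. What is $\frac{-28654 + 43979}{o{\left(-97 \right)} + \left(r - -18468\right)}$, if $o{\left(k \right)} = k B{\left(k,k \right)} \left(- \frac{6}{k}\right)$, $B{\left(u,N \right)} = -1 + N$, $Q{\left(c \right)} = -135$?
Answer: $\frac{15325}{19191} \approx 0.79855$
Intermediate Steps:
$r = 135$ ($r = \left(-1\right) \left(-135\right) = 135$)
$o{\left(k \right)} = 6 - 6 k$ ($o{\left(k \right)} = k \left(-1 + k\right) \left(- \frac{6}{k}\right) = 6 - 6 k$)
$\frac{-28654 + 43979}{o{\left(-97 \right)} + \left(r - -18468\right)} = \frac{-28654 + 43979}{\left(6 - -582\right) + \left(135 - -18468\right)} = \frac{15325}{\left(6 + 582\right) + \left(135 + 18468\right)} = \frac{15325}{588 + 18603} = \frac{15325}{19191}$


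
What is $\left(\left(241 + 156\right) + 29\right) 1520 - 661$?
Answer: $646859$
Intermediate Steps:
$\left(\left(241 + 156\right) + 29\right) 1520 - 661 = \left(397 + 29\right) 1520 - 661 = 426 \cdot 1520 - 661 = 647520 - 661 = 646859$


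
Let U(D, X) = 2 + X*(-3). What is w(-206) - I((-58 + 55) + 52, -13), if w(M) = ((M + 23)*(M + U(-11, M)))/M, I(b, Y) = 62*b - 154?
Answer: -259171/103 ≈ -2516.2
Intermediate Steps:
U(D, X) = 2 - 3*X
I(b, Y) = -154 + 62*b
w(M) = (2 - 2*M)*(23 + M)/M (w(M) = ((M + 23)*(M + (2 - 3*M)))/M = ((23 + M)*(2 - 2*M))/M = ((2 - 2*M)*(23 + M))/M = (2 - 2*M)*(23 + M)/M)
w(-206) - I((-58 + 55) + 52, -13) = (-44 - 2*(-206) + 46/(-206)) - (-154 + 62*((-58 + 55) + 52)) = (-44 + 412 + 46*(-1/206)) - (-154 + 62*(-3 + 52)) = (-44 + 412 - 23/103) - (-154 + 62*49) = 37881/103 - (-154 + 3038) = 37881/103 - 1*2884 = 37881/103 - 2884 = -259171/103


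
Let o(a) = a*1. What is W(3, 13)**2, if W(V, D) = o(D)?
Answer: 169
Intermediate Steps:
o(a) = a
W(V, D) = D
W(3, 13)**2 = 13**2 = 169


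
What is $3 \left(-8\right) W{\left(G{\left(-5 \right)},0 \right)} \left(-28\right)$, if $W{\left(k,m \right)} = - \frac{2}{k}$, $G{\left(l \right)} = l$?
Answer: $\frac{1344}{5} \approx 268.8$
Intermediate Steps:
$3 \left(-8\right) W{\left(G{\left(-5 \right)},0 \right)} \left(-28\right) = 3 \left(-8\right) \left(- \frac{2}{-5}\right) \left(-28\right) = - 24 \left(\left(-2\right) \left(- \frac{1}{5}\right)\right) \left(-28\right) = \left(-24\right) \frac{2}{5} \left(-28\right) = \left(- \frac{48}{5}\right) \left(-28\right) = \frac{1344}{5}$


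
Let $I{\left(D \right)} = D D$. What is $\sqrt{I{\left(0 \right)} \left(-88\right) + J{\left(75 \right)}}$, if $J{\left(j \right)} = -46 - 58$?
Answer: $2 i \sqrt{26} \approx 10.198 i$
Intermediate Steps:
$J{\left(j \right)} = -104$
$I{\left(D \right)} = D^{2}$
$\sqrt{I{\left(0 \right)} \left(-88\right) + J{\left(75 \right)}} = \sqrt{0^{2} \left(-88\right) - 104} = \sqrt{0 \left(-88\right) - 104} = \sqrt{0 - 104} = \sqrt{-104} = 2 i \sqrt{26}$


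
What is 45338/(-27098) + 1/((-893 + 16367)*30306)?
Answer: -10630741878887/6353871891156 ≈ -1.6731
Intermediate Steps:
45338/(-27098) + 1/((-893 + 16367)*30306) = 45338*(-1/27098) + (1/30306)/15474 = -22669/13549 + (1/15474)*(1/30306) = -22669/13549 + 1/468955044 = -10630741878887/6353871891156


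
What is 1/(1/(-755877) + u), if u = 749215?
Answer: 755877/566314386554 ≈ 1.3347e-6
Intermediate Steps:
1/(1/(-755877) + u) = 1/(1/(-755877) + 749215) = 1/(-1/755877 + 749215) = 1/(566314386554/755877) = 755877/566314386554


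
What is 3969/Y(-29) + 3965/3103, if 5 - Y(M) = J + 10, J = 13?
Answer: -1360493/6206 ≈ -219.22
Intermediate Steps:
Y(M) = -18 (Y(M) = 5 - (13 + 10) = 5 - 1*23 = 5 - 23 = -18)
3969/Y(-29) + 3965/3103 = 3969/(-18) + 3965/3103 = 3969*(-1/18) + 3965*(1/3103) = -441/2 + 3965/3103 = -1360493/6206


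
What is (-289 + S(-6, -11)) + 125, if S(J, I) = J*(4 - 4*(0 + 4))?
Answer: -92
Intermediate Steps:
S(J, I) = -12*J (S(J, I) = J*(4 - 4*4) = J*(4 - 16) = J*(-12) = -12*J)
(-289 + S(-6, -11)) + 125 = (-289 - 12*(-6)) + 125 = (-289 + 72) + 125 = -217 + 125 = -92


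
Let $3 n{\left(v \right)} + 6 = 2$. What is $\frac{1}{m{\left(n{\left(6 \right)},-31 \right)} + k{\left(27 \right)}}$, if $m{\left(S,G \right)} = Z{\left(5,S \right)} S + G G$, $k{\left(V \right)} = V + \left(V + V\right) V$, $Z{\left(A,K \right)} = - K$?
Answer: $\frac{9}{21998} \approx 0.00040913$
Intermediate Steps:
$k{\left(V \right)} = V + 2 V^{2}$ ($k{\left(V \right)} = V + 2 V V = V + 2 V^{2}$)
$n{\left(v \right)} = - \frac{4}{3}$ ($n{\left(v \right)} = -2 + \frac{1}{3} \cdot 2 = -2 + \frac{2}{3} = - \frac{4}{3}$)
$m{\left(S,G \right)} = G^{2} - S^{2}$ ($m{\left(S,G \right)} = - S S + G G = - S^{2} + G^{2} = G^{2} - S^{2}$)
$\frac{1}{m{\left(n{\left(6 \right)},-31 \right)} + k{\left(27 \right)}} = \frac{1}{\left(\left(-31\right)^{2} - \left(- \frac{4}{3}\right)^{2}\right) + 27 \left(1 + 2 \cdot 27\right)} = \frac{1}{\left(961 - \frac{16}{9}\right) + 27 \left(1 + 54\right)} = \frac{1}{\left(961 - \frac{16}{9}\right) + 27 \cdot 55} = \frac{1}{\frac{8633}{9} + 1485} = \frac{1}{\frac{21998}{9}} = \frac{9}{21998}$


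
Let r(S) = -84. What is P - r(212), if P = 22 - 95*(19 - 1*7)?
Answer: -1034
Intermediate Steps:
P = -1118 (P = 22 - 95*(19 - 7) = 22 - 95*12 = 22 - 1140 = -1118)
P - r(212) = -1118 - 1*(-84) = -1118 + 84 = -1034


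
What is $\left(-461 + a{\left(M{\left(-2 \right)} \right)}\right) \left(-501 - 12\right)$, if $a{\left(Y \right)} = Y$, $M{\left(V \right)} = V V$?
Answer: $234441$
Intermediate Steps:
$M{\left(V \right)} = V^{2}$
$\left(-461 + a{\left(M{\left(-2 \right)} \right)}\right) \left(-501 - 12\right) = \left(-461 + \left(-2\right)^{2}\right) \left(-501 - 12\right) = \left(-461 + 4\right) \left(-513\right) = \left(-457\right) \left(-513\right) = 234441$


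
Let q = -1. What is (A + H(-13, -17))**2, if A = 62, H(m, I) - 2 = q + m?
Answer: 2500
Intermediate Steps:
H(m, I) = 1 + m (H(m, I) = 2 + (-1 + m) = 1 + m)
(A + H(-13, -17))**2 = (62 + (1 - 13))**2 = (62 - 12)**2 = 50**2 = 2500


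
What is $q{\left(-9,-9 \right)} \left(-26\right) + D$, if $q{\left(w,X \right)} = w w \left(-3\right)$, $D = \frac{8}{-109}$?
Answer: $\frac{688654}{109} \approx 6317.9$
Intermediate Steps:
$D = - \frac{8}{109}$ ($D = 8 \left(- \frac{1}{109}\right) = - \frac{8}{109} \approx -0.073395$)
$q{\left(w,X \right)} = - 3 w^{2}$ ($q{\left(w,X \right)} = w^{2} \left(-3\right) = - 3 w^{2}$)
$q{\left(-9,-9 \right)} \left(-26\right) + D = - 3 \left(-9\right)^{2} \left(-26\right) - \frac{8}{109} = \left(-3\right) 81 \left(-26\right) - \frac{8}{109} = \left(-243\right) \left(-26\right) - \frac{8}{109} = 6318 - \frac{8}{109} = \frac{688654}{109}$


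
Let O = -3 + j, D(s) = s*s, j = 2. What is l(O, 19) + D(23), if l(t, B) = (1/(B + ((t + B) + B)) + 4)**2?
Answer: 1709569/3136 ≈ 545.14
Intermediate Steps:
D(s) = s**2
O = -1 (O = -3 + 2 = -1)
l(t, B) = (4 + 1/(t + 3*B))**2 (l(t, B) = (1/(B + ((B + t) + B)) + 4)**2 = (1/(B + (t + 2*B)) + 4)**2 = (1/(t + 3*B) + 4)**2 = (4 + 1/(t + 3*B))**2)
l(O, 19) + D(23) = (1 + 4*(-1) + 12*19)**2/(-1 + 3*19)**2 + 23**2 = (1 - 4 + 228)**2/(-1 + 57)**2 + 529 = 225**2/56**2 + 529 = (1/3136)*50625 + 529 = 50625/3136 + 529 = 1709569/3136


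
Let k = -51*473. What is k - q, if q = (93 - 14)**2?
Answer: -30364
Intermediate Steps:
k = -24123
q = 6241 (q = 79**2 = 6241)
k - q = -24123 - 1*6241 = -24123 - 6241 = -30364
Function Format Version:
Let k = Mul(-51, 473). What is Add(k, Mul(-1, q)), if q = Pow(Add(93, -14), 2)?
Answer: -30364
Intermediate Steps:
k = -24123
q = 6241 (q = Pow(79, 2) = 6241)
Add(k, Mul(-1, q)) = Add(-24123, Mul(-1, 6241)) = Add(-24123, -6241) = -30364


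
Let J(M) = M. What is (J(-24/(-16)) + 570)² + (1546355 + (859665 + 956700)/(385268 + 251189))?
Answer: 4768259733593/2545828 ≈ 1.8730e+6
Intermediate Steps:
(J(-24/(-16)) + 570)² + (1546355 + (859665 + 956700)/(385268 + 251189)) = (-24/(-16) + 570)² + (1546355 + (859665 + 956700)/(385268 + 251189)) = (-24*(-1/16) + 570)² + (1546355 + 1816365/636457) = (3/2 + 570)² + (1546355 + 1816365*(1/636457)) = (1143/2)² + (1546355 + 1816365/636457) = 1306449/4 + 984190280600/636457 = 4768259733593/2545828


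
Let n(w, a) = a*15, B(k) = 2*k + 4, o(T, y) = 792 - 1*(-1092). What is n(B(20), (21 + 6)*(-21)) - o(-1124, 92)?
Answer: -10389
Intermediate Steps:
o(T, y) = 1884 (o(T, y) = 792 + 1092 = 1884)
B(k) = 4 + 2*k
n(w, a) = 15*a
n(B(20), (21 + 6)*(-21)) - o(-1124, 92) = 15*((21 + 6)*(-21)) - 1*1884 = 15*(27*(-21)) - 1884 = 15*(-567) - 1884 = -8505 - 1884 = -10389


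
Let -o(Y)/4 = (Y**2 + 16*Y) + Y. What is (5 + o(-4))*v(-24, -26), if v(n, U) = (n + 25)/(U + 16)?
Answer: -213/10 ≈ -21.300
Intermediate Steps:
v(n, U) = (25 + n)/(16 + U)
o(Y) = -68*Y - 4*Y**2 (o(Y) = -4*((Y**2 + 16*Y) + Y) = -4*(Y**2 + 17*Y) = -68*Y - 4*Y**2)
(5 + o(-4))*v(-24, -26) = (5 - 4*(-4)*(17 - 4))*((25 - 24)/(16 - 26)) = (5 - 4*(-4)*13)*(1/(-10)) = (5 + 208)*(-1/10*1) = 213*(-1/10) = -213/10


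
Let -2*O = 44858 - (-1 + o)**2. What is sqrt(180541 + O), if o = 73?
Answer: 72*sqrt(31) ≈ 400.88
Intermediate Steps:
O = -19837 (O = -(44858 - (-1 + 73)**2)/2 = -(44858 - 1*72**2)/2 = -(44858 - 1*5184)/2 = -(44858 - 5184)/2 = -1/2*39674 = -19837)
sqrt(180541 + O) = sqrt(180541 - 19837) = sqrt(160704) = 72*sqrt(31)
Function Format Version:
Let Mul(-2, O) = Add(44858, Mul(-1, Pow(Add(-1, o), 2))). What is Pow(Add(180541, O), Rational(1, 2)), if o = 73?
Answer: Mul(72, Pow(31, Rational(1, 2))) ≈ 400.88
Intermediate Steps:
O = -19837 (O = Mul(Rational(-1, 2), Add(44858, Mul(-1, Pow(Add(-1, 73), 2)))) = Mul(Rational(-1, 2), Add(44858, Mul(-1, Pow(72, 2)))) = Mul(Rational(-1, 2), Add(44858, Mul(-1, 5184))) = Mul(Rational(-1, 2), Add(44858, -5184)) = Mul(Rational(-1, 2), 39674) = -19837)
Pow(Add(180541, O), Rational(1, 2)) = Pow(Add(180541, -19837), Rational(1, 2)) = Pow(160704, Rational(1, 2)) = Mul(72, Pow(31, Rational(1, 2)))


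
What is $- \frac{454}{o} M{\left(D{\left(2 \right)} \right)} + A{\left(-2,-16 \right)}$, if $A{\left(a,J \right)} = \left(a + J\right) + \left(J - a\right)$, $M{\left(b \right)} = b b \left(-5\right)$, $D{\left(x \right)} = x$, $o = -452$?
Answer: $- \frac{5886}{113} \approx -52.089$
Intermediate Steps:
$M{\left(b \right)} = - 5 b^{2}$ ($M{\left(b \right)} = b^{2} \left(-5\right) = - 5 b^{2}$)
$A{\left(a,J \right)} = 2 J$ ($A{\left(a,J \right)} = \left(J + a\right) + \left(J - a\right) = 2 J$)
$- \frac{454}{o} M{\left(D{\left(2 \right)} \right)} + A{\left(-2,-16 \right)} = - \frac{454}{-452} \left(- 5 \cdot 2^{2}\right) + 2 \left(-16\right) = \left(-454\right) \left(- \frac{1}{452}\right) \left(\left(-5\right) 4\right) - 32 = \frac{227}{226} \left(-20\right) - 32 = - \frac{2270}{113} - 32 = - \frac{5886}{113}$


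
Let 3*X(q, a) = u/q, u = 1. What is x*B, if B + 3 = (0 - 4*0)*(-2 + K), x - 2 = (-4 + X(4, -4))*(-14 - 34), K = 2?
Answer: -570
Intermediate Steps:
X(q, a) = 1/(3*q) (X(q, a) = (1/q)/3 = 1/(3*q))
x = 190 (x = 2 + (-4 + (⅓)/4)*(-14 - 34) = 2 + (-4 + (⅓)*(¼))*(-48) = 2 + (-4 + 1/12)*(-48) = 2 - 47/12*(-48) = 2 + 188 = 190)
B = -3 (B = -3 + (0 - 4*0)*(-2 + 2) = -3 + (0 + 0)*0 = -3 + 0*0 = -3 + 0 = -3)
x*B = 190*(-3) = -570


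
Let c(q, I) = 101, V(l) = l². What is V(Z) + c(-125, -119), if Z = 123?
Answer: 15230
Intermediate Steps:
V(Z) + c(-125, -119) = 123² + 101 = 15129 + 101 = 15230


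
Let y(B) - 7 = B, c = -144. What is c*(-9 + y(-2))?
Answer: 576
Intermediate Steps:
y(B) = 7 + B
c*(-9 + y(-2)) = -144*(-9 + (7 - 2)) = -144*(-9 + 5) = -144*(-4) = 576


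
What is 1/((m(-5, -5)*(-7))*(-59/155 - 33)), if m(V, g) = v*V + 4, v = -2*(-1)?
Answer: -155/217308 ≈ -0.00071327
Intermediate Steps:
v = 2
m(V, g) = 4 + 2*V (m(V, g) = 2*V + 4 = 4 + 2*V)
1/((m(-5, -5)*(-7))*(-59/155 - 33)) = 1/(((4 + 2*(-5))*(-7))*(-59/155 - 33)) = 1/(((4 - 10)*(-7))*(-59*1/155 - 33)) = 1/((-6*(-7))*(-59/155 - 33)) = 1/(42*(-5174/155)) = 1/(-217308/155) = -155/217308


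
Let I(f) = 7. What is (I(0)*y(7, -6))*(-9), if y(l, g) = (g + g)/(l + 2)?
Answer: 84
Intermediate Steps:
y(l, g) = 2*g/(2 + l) (y(l, g) = (2*g)/(2 + l) = 2*g/(2 + l))
(I(0)*y(7, -6))*(-9) = (7*(2*(-6)/(2 + 7)))*(-9) = (7*(2*(-6)/9))*(-9) = (7*(2*(-6)*(⅑)))*(-9) = (7*(-4/3))*(-9) = -28/3*(-9) = 84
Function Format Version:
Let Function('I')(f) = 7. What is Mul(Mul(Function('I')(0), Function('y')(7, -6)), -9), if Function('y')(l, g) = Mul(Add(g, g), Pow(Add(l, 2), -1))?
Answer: 84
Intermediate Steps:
Function('y')(l, g) = Mul(2, g, Pow(Add(2, l), -1)) (Function('y')(l, g) = Mul(Mul(2, g), Pow(Add(2, l), -1)) = Mul(2, g, Pow(Add(2, l), -1)))
Mul(Mul(Function('I')(0), Function('y')(7, -6)), -9) = Mul(Mul(7, Mul(2, -6, Pow(Add(2, 7), -1))), -9) = Mul(Mul(7, Mul(2, -6, Pow(9, -1))), -9) = Mul(Mul(7, Mul(2, -6, Rational(1, 9))), -9) = Mul(Mul(7, Rational(-4, 3)), -9) = Mul(Rational(-28, 3), -9) = 84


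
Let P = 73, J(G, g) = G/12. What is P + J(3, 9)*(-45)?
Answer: 247/4 ≈ 61.750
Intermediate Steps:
J(G, g) = G/12 (J(G, g) = G*(1/12) = G/12)
P + J(3, 9)*(-45) = 73 + ((1/12)*3)*(-45) = 73 + (¼)*(-45) = 73 - 45/4 = 247/4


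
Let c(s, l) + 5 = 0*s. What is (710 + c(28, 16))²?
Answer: 497025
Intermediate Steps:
c(s, l) = -5 (c(s, l) = -5 + 0*s = -5 + 0 = -5)
(710 + c(28, 16))² = (710 - 5)² = 705² = 497025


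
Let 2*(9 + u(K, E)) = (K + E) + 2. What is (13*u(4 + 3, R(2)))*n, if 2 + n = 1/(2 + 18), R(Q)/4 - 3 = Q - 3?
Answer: 507/40 ≈ 12.675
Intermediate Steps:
R(Q) = 4*Q (R(Q) = 12 + 4*(Q - 3) = 12 + 4*(-3 + Q) = 12 + (-12 + 4*Q) = 4*Q)
n = -39/20 (n = -2 + 1/(2 + 18) = -2 + 1/20 = -39/20 ≈ -1.9500)
u(K, E) = -8 + E/2 + K/2 (u(K, E) = -9 + ((K + E) + 2)/2 = -9 + ((E + K) + 2)/2 = -9 + (2 + E + K)/2 = -9 + (1 + E/2 + K/2) = -8 + E/2 + K/2)
(13*u(4 + 3, R(2)))*n = (13*(-8 + (4*2)/2 + (4 + 3)/2))*(-39/20) = (13*(-8 + (½)*8 + (½)*7))*(-39/20) = (13*(-8 + 4 + 7/2))*(-39/20) = (13*(-½))*(-39/20) = -13/2*(-39/20) = 507/40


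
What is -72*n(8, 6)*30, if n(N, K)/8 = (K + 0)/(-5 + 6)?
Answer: -103680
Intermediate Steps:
n(N, K) = 8*K (n(N, K) = 8*((K + 0)/(-5 + 6)) = 8*(K/1) = 8*(K*1) = 8*K)
-72*n(8, 6)*30 = -576*6*30 = -72*48*30 = -3456*30 = -103680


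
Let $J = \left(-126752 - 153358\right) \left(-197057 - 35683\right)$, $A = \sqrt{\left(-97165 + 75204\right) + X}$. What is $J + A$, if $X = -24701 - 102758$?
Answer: $65192801400 + 2 i \sqrt{37355} \approx 6.5193 \cdot 10^{10} + 386.55 i$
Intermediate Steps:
$X = -127459$
$A = 2 i \sqrt{37355}$ ($A = \sqrt{\left(-97165 + 75204\right) - 127459} = \sqrt{-21961 - 127459} = \sqrt{-149420} = 2 i \sqrt{37355} \approx 386.55 i$)
$J = 65192801400$ ($J = \left(-280110\right) \left(-232740\right) = 65192801400$)
$J + A = 65192801400 + 2 i \sqrt{37355}$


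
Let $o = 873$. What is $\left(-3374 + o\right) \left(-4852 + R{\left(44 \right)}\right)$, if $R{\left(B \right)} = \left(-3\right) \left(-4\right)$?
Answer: $12104840$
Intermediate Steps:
$R{\left(B \right)} = 12$
$\left(-3374 + o\right) \left(-4852 + R{\left(44 \right)}\right) = \left(-3374 + 873\right) \left(-4852 + 12\right) = \left(-2501\right) \left(-4840\right) = 12104840$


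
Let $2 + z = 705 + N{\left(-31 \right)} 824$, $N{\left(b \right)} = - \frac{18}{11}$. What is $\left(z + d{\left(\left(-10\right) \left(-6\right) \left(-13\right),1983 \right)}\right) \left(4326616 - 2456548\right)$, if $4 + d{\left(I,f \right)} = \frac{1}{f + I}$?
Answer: $- \frac{5356509328408}{4411} \approx -1.2144 \cdot 10^{9}$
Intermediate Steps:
$N{\left(b \right)} = - \frac{18}{11}$ ($N{\left(b \right)} = \left(-18\right) \frac{1}{11} = - \frac{18}{11}$)
$d{\left(I,f \right)} = -4 + \frac{1}{I + f}$ ($d{\left(I,f \right)} = -4 + \frac{1}{f + I} = -4 + \frac{1}{I + f}$)
$z = - \frac{7099}{11}$ ($z = -2 + \left(705 - \frac{14832}{11}\right) = -2 - \frac{7077}{11} = - \frac{7099}{11} \approx -645.36$)
$\left(z + d{\left(\left(-10\right) \left(-6\right) \left(-13\right),1983 \right)}\right) \left(4326616 - 2456548\right) = \left(- \frac{7099}{11} + \frac{1 - 4 \left(-10\right) \left(-6\right) \left(-13\right) - 7932}{\left(-10\right) \left(-6\right) \left(-13\right) + 1983}\right) \left(4326616 - 2456548\right) = \left(- \frac{7099}{11} + \frac{1 - 4 \cdot 60 \left(-13\right) - 7932}{60 \left(-13\right) + 1983}\right) 1870068 = \left(- \frac{7099}{11} + \frac{1 - -3120 - 7932}{-780 + 1983}\right) 1870068 = \left(- \frac{7099}{11} + \frac{1 + 3120 - 7932}{1203}\right) 1870068 = \left(- \frac{7099}{11} + \frac{1}{1203} \left(-4811\right)\right) 1870068 = \left(- \frac{7099}{11} - \frac{4811}{1203}\right) 1870068 = \left(- \frac{8593018}{13233}\right) 1870068 = - \frac{5356509328408}{4411}$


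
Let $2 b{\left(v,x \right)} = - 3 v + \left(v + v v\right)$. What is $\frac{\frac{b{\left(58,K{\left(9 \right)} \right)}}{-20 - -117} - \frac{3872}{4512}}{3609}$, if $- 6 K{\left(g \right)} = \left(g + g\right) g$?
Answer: $\frac{217247}{49360293} \approx 0.0044013$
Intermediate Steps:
$K{\left(g \right)} = - \frac{g^{2}}{3}$ ($K{\left(g \right)} = - \frac{\left(g + g\right) g}{6} = - \frac{2 g g}{6} = - \frac{2 g^{2}}{6} = - \frac{g^{2}}{3}$)
$b{\left(v,x \right)} = \frac{v^{2}}{2} - v$ ($b{\left(v,x \right)} = \frac{- 3 v + \left(v + v v\right)}{2} = \frac{- 3 v + \left(v + v^{2}\right)}{2} = \frac{v^{2} - 2 v}{2} = \frac{v^{2}}{2} - v$)
$\frac{\frac{b{\left(58,K{\left(9 \right)} \right)}}{-20 - -117} - \frac{3872}{4512}}{3609} = \frac{\frac{\frac{1}{2} \cdot 58 \left(-2 + 58\right)}{-20 - -117} - \frac{3872}{4512}}{3609} = \left(\frac{\frac{1}{2} \cdot 58 \cdot 56}{-20 + 117} - \frac{121}{141}\right) \frac{1}{3609} = \left(\frac{1624}{97} - \frac{121}{141}\right) \frac{1}{3609} = \frac{217247}{13677} \cdot \frac{1}{3609} = \frac{217247}{49360293}$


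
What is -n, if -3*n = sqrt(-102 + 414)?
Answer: 2*sqrt(78)/3 ≈ 5.8878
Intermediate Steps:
n = -2*sqrt(78)/3 (n = -sqrt(-102 + 414)/3 = -2*sqrt(78)/3 ≈ -5.8878)
-n = -(-2)*sqrt(78)/3 = 2*sqrt(78)/3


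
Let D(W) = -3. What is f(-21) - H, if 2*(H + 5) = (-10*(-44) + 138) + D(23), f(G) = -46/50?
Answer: -14171/50 ≈ -283.42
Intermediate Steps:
f(G) = -23/25 (f(G) = -46*1/50 = -23/25)
H = 565/2 (H = -5 + ((-10*(-44) + 138) - 3)/2 = -5 + ((440 + 138) - 3)/2 = -5 + (578 - 3)/2 = -5 + (1/2)*575 = -5 + 575/2 = 565/2 ≈ 282.50)
f(-21) - H = -23/25 - 1*565/2 = -23/25 - 565/2 = -14171/50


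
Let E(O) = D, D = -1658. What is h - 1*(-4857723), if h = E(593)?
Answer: 4856065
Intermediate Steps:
E(O) = -1658
h = -1658
h - 1*(-4857723) = -1658 - 1*(-4857723) = -1658 + 4857723 = 4856065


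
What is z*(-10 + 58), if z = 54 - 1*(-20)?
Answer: 3552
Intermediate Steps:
z = 74 (z = 54 + 20 = 74)
z*(-10 + 58) = 74*(-10 + 58) = 74*48 = 3552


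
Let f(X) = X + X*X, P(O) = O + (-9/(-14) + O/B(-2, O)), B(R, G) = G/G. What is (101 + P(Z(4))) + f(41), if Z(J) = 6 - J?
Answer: 25587/14 ≈ 1827.6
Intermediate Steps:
B(R, G) = 1
P(O) = 9/14 + 2*O (P(O) = O + (-9/(-14) + O/1) = O + (-9*(-1/14) + O*1) = O + (9/14 + O) = 9/14 + 2*O)
f(X) = X + X**2
(101 + P(Z(4))) + f(41) = (101 + (9/14 + 2*(6 - 1*4))) + 41*(1 + 41) = (101 + (9/14 + 2*(6 - 4))) + 41*42 = (101 + (9/14 + 2*2)) + 1722 = (101 + (9/14 + 4)) + 1722 = (101 + 65/14) + 1722 = 1479/14 + 1722 = 25587/14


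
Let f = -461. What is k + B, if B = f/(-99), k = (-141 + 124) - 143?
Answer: -15379/99 ≈ -155.34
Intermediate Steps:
k = -160 (k = -17 - 143 = -160)
B = 461/99 (B = -461/(-99) = -461*(-1/99) = 461/99 ≈ 4.6566)
k + B = -160 + 461/99 = -15379/99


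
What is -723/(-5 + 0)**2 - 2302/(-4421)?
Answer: -3138833/110525 ≈ -28.399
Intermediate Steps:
-723/(-5 + 0)**2 - 2302/(-4421) = -723/((-5)**2) - 2302*(-1/4421) = -723/25 + 2302/4421 = -3138833/110525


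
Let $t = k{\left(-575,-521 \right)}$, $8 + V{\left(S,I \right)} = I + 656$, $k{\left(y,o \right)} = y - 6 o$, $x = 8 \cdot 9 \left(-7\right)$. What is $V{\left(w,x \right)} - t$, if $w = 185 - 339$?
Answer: $-2407$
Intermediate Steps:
$x = -504$ ($x = 72 \left(-7\right) = -504$)
$w = -154$
$V{\left(S,I \right)} = 648 + I$ ($V{\left(S,I \right)} = -8 + \left(I + 656\right) = -8 + \left(656 + I\right) = 648 + I$)
$t = 2551$ ($t = -575 - -3126 = -575 + 3126 = 2551$)
$V{\left(w,x \right)} - t = \left(648 - 504\right) - 2551 = 144 - 2551 = -2407$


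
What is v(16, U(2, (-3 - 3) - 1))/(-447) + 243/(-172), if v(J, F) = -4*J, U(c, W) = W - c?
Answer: -97613/76884 ≈ -1.2696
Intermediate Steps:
v(16, U(2, (-3 - 3) - 1))/(-447) + 243/(-172) = -4*16/(-447) + 243/(-172) = -64*(-1/447) + 243*(-1/172) = 64/447 - 243/172 = -97613/76884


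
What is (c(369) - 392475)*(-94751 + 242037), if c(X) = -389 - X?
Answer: -57917715638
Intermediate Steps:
(c(369) - 392475)*(-94751 + 242037) = ((-389 - 1*369) - 392475)*(-94751 + 242037) = ((-389 - 369) - 392475)*147286 = (-758 - 392475)*147286 = -393233*147286 = -57917715638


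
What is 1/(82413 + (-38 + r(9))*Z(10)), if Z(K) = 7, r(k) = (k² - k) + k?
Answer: 1/82714 ≈ 1.2090e-5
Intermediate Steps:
r(k) = k²
1/(82413 + (-38 + r(9))*Z(10)) = 1/(82413 + (-38 + 9²)*7) = 1/(82413 + (-38 + 81)*7) = 1/(82413 + 43*7) = 1/(82413 + 301) = 1/82714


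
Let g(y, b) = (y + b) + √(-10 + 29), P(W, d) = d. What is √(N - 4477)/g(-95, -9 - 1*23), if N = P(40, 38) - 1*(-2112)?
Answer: -127*I*√2327/16110 - I*√44213/16110 ≈ -0.39333*I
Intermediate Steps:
N = 2150 (N = 38 - 1*(-2112) = 38 + 2112 = 2150)
g(y, b) = b + y + √19 (g(y, b) = (b + y) + √19 = b + y + √19)
√(N - 4477)/g(-95, -9 - 1*23) = √(2150 - 4477)/((-9 - 1*23) - 95 + √19) = √(-2327)/((-9 - 23) - 95 + √19) = (I*√2327)/(-32 - 95 + √19) = (I*√2327)/(-127 + √19) = I*√2327/(-127 + √19)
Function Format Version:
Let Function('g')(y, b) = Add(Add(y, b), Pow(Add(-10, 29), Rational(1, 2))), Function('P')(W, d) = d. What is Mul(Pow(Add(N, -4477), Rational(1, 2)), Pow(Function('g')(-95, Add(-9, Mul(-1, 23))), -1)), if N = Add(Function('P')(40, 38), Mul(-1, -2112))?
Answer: Add(Mul(Rational(-127, 16110), I, Pow(2327, Rational(1, 2))), Mul(Rational(-1, 16110), I, Pow(44213, Rational(1, 2)))) ≈ Mul(-0.39333, I)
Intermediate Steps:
N = 2150 (N = Add(38, Mul(-1, -2112)) = Add(38, 2112) = 2150)
Function('g')(y, b) = Add(b, y, Pow(19, Rational(1, 2))) (Function('g')(y, b) = Add(Add(b, y), Pow(19, Rational(1, 2))) = Add(b, y, Pow(19, Rational(1, 2))))
Mul(Pow(Add(N, -4477), Rational(1, 2)), Pow(Function('g')(-95, Add(-9, Mul(-1, 23))), -1)) = Mul(Pow(Add(2150, -4477), Rational(1, 2)), Pow(Add(Add(-9, Mul(-1, 23)), -95, Pow(19, Rational(1, 2))), -1)) = Mul(Pow(-2327, Rational(1, 2)), Pow(Add(Add(-9, -23), -95, Pow(19, Rational(1, 2))), -1)) = Mul(Mul(I, Pow(2327, Rational(1, 2))), Pow(Add(-32, -95, Pow(19, Rational(1, 2))), -1)) = Mul(Mul(I, Pow(2327, Rational(1, 2))), Pow(Add(-127, Pow(19, Rational(1, 2))), -1)) = Mul(I, Pow(2327, Rational(1, 2)), Pow(Add(-127, Pow(19, Rational(1, 2))), -1))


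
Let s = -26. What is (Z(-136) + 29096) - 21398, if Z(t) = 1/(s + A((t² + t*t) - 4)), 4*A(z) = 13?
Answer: 700514/91 ≈ 7698.0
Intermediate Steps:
A(z) = 13/4 (A(z) = (¼)*13 = 13/4)
Z(t) = -4/91 (Z(t) = 1/(-26 + 13/4) = 1/(-91/4) = -4/91)
(Z(-136) + 29096) - 21398 = (-4/91 + 29096) - 21398 = 2647732/91 - 21398 = 700514/91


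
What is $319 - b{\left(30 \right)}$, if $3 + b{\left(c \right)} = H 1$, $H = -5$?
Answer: $327$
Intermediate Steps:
$b{\left(c \right)} = -8$ ($b{\left(c \right)} = -3 - 5 = -8$)
$319 - b{\left(30 \right)} = 319 - -8 = 319 + 8 = 327$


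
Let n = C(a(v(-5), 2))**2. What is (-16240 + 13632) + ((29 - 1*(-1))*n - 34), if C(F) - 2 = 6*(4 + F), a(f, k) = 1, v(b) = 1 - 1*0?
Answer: 28078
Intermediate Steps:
v(b) = 1 (v(b) = 1 + 0 = 1)
C(F) = 26 + 6*F (C(F) = 2 + 6*(4 + F) = 2 + (24 + 6*F) = 26 + 6*F)
n = 1024 (n = (26 + 6*1)**2 = (26 + 6)**2 = 32**2 = 1024)
(-16240 + 13632) + ((29 - 1*(-1))*n - 34) = (-16240 + 13632) + ((29 - 1*(-1))*1024 - 34) = -2608 + ((29 + 1)*1024 - 34) = -2608 + (30*1024 - 34) = -2608 + (30720 - 34) = -2608 + 30686 = 28078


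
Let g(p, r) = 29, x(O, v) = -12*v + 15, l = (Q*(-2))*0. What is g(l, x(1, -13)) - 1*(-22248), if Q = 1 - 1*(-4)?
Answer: 22277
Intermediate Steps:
Q = 5 (Q = 1 + 4 = 5)
l = 0 (l = (5*(-2))*0 = -10*0 = 0)
x(O, v) = 15 - 12*v
g(l, x(1, -13)) - 1*(-22248) = 29 - 1*(-22248) = 29 + 22248 = 22277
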